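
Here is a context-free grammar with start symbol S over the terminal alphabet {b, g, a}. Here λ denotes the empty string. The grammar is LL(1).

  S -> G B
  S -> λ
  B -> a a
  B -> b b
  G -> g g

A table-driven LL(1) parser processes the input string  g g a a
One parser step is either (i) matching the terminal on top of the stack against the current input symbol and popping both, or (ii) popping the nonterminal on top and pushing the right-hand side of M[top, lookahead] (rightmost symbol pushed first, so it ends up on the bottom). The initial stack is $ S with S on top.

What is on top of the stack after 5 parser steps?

a

step 1: stack=$ S  input=g g a a $  — expand S -> G B
step 2: stack=$ B G  input=g g a a $  — expand G -> g g
step 3: stack=$ B g g  input=g g a a $  — match g
step 4: stack=$ B g  input=g a a $  — match g
step 5: stack=$ B  input=a a $  — expand B -> a a
Stack after step 5: $ a a (top = a).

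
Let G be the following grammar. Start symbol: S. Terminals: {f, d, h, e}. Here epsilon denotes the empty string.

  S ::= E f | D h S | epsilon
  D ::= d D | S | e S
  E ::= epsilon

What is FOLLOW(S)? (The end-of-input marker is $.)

FIRST(E): from E::=epsilon we get {epsilon}. So FIRST(E) = {epsilon}.
FIRST(S): from S::=E f we get {f}; from S::=D h S we get {d, e, f, h}; from S::=epsilon we get {epsilon}. So FIRST(S) = {epsilon, d, e, f, h}.
FIRST(D): from D::=d D we get {d}; from D::=S we get {epsilon, d, e, f, h}; from D::=e S we get {e}. So FIRST(D) = {epsilon, d, e, f, h}.
FOLLOW(S) includes $ since S is the start symbol.
FOLLOW(D): in S::=D h S, D is followed by h S with FIRST {h}; in D::=d D, the suffix after D is empty (adds nothing new). Thus FOLLOW(D) = {h}.
FOLLOW(S): in S::=D h S, the suffix after S is empty (adds nothing new); in D::=S, the suffix after S is empty, so FOLLOW(S) ⊇ FOLLOW(D) = {h}; in D::=e S, the suffix after S is empty, so FOLLOW(S) ⊇ FOLLOW(D) = {h}. Thus FOLLOW(S) = {$, h}.
FOLLOW(E): in S::=E f, E is followed by f with FIRST {f}. Thus FOLLOW(E) = {f}.

{$, h}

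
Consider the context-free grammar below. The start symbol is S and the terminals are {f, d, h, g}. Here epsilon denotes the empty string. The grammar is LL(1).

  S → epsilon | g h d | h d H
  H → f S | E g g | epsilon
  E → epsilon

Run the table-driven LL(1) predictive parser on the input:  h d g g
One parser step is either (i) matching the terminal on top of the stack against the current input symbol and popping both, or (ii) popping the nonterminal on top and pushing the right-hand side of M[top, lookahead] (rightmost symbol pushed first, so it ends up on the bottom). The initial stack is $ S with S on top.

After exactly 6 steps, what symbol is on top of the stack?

step 1: stack=$ S  input=h d g g $  — expand S → h d H
step 2: stack=$ H d h  input=h d g g $  — match h
step 3: stack=$ H d  input=d g g $  — match d
step 4: stack=$ H  input=g g $  — expand H → E g g
step 5: stack=$ g g E  input=g g $  — expand E → epsilon
step 6: stack=$ g g  input=g g $  — match g
Stack after step 6: $ g (top = g).

g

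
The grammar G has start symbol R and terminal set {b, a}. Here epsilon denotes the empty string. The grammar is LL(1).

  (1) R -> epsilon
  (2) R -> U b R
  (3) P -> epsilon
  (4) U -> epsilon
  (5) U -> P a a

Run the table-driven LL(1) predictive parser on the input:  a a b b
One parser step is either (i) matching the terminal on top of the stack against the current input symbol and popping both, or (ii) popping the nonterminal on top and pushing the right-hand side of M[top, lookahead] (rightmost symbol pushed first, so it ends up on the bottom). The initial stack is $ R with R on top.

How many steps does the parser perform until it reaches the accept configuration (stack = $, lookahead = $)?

      Stack        Input      Action
   1  $ R          a a b b $  expand R -> U b R
   2  $ R b U      a a b b $  expand U -> P a a
   3  $ R b a a P  a a b b $  expand P -> epsilon
   4  $ R b a a    a a b b $  match a
   5  $ R b a      a b b $    match a
   6  $ R b        b b $      match b
   7  $ R          b $        expand R -> U b R
   8  $ R b U      b $        expand U -> epsilon
   9  $ R b        b $        match b
  10  $ R          $          expand R -> epsilon
Accept reached after 10 steps.

10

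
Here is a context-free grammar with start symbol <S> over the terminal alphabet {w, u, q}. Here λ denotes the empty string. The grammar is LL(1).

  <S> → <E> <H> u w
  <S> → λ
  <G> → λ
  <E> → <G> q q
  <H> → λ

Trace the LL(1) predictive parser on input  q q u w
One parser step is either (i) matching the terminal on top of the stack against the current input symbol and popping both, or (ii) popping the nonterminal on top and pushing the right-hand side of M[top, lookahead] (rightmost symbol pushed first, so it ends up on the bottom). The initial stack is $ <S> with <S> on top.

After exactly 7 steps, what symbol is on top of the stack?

step 1: stack=$ <S>  input=q q u w $  — expand <S> → <E> <H> u w
step 2: stack=$ w u <H> <E>  input=q q u w $  — expand <E> → <G> q q
step 3: stack=$ w u <H> q q <G>  input=q q u w $  — expand <G> → λ
step 4: stack=$ w u <H> q q  input=q q u w $  — match q
step 5: stack=$ w u <H> q  input=q u w $  — match q
step 6: stack=$ w u <H>  input=u w $  — expand <H> → λ
step 7: stack=$ w u  input=u w $  — match u
Stack after step 7: $ w (top = w).

w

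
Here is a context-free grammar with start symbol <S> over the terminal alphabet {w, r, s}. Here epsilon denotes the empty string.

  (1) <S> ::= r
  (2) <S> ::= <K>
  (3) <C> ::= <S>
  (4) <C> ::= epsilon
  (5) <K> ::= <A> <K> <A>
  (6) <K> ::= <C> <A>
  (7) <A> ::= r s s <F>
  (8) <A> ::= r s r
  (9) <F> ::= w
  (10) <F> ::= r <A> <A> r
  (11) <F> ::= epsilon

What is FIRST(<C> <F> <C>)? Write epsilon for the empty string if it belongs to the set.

{epsilon, r, w}

FIRST(<A>) = {r}
FIRST(<F>) = {epsilon, r, w}
FIRST(<S>) = {r}  (via <K>)
FIRST(<C>) = {epsilon, r}  (via <S>)
FIRST(<K>) = {r}  (via <A> <K> <A>, <C> <A>)
FIRST(<C> <F> <C>): take FIRST of each symbol in turn, carrying on past any symbol whose FIRST contains epsilon; result {epsilon, r, w}.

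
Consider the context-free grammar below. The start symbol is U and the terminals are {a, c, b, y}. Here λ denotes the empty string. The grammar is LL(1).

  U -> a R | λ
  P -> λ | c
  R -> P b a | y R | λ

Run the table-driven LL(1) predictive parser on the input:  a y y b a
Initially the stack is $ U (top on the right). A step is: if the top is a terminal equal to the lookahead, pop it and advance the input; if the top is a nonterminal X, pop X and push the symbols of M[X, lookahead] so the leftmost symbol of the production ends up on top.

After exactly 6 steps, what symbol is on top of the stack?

step 1: stack=$ U  input=a y y b a $  — expand U -> a R
step 2: stack=$ R a  input=a y y b a $  — match a
step 3: stack=$ R  input=y y b a $  — expand R -> y R
step 4: stack=$ R y  input=y y b a $  — match y
step 5: stack=$ R  input=y b a $  — expand R -> y R
step 6: stack=$ R y  input=y b a $  — match y
Stack after step 6: $ R (top = R).

R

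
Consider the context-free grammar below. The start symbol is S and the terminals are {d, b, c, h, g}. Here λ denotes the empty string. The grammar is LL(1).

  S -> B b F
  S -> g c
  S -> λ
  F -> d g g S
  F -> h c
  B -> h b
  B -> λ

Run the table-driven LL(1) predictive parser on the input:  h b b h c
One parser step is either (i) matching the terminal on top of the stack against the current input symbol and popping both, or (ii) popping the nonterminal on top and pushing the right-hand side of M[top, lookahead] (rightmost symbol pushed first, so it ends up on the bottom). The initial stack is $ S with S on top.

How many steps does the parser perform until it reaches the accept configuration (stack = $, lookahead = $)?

step 1: stack=$ S  input=h b b h c $  — expand S -> B b F
step 2: stack=$ F b B  input=h b b h c $  — expand B -> h b
step 3: stack=$ F b b h  input=h b b h c $  — match h
step 4: stack=$ F b b  input=b b h c $  — match b
step 5: stack=$ F b  input=b h c $  — match b
step 6: stack=$ F  input=h c $  — expand F -> h c
step 7: stack=$ c h  input=h c $  — match h
step 8: stack=$ c  input=c $  — match c
Accept reached after 8 steps.

8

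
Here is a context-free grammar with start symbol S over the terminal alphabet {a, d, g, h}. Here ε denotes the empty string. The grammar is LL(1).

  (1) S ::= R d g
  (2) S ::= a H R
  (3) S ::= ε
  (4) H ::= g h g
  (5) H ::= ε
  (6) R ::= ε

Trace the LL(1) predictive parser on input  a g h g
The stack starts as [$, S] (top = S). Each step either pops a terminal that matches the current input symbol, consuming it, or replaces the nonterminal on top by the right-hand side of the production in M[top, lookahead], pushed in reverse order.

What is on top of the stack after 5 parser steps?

g

step 1: stack=$ S  input=a g h g $  — expand S ::= a H R
step 2: stack=$ R H a  input=a g h g $  — match a
step 3: stack=$ R H  input=g h g $  — expand H ::= g h g
step 4: stack=$ R g h g  input=g h g $  — match g
step 5: stack=$ R g h  input=h g $  — match h
Stack after step 5: $ R g (top = g).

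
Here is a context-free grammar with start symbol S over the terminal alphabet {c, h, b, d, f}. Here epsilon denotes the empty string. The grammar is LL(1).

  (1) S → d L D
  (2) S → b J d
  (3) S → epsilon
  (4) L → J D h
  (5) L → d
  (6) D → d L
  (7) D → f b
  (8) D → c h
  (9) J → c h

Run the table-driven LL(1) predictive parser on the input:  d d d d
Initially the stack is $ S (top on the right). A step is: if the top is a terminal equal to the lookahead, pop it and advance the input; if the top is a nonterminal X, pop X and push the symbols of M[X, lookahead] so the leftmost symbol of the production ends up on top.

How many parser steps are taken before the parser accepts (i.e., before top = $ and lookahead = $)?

     Stack    Input      Action
  1  $ S      d d d d $  expand S → d L D
  2  $ D L d  d d d d $  match d
  3  $ D L    d d d $    expand L → d
  4  $ D d    d d d $    match d
  5  $ D      d d $      expand D → d L
  6  $ L d    d d $      match d
  7  $ L      d $        expand L → d
  8  $ d      d $        match d
Accept reached after 8 steps.

8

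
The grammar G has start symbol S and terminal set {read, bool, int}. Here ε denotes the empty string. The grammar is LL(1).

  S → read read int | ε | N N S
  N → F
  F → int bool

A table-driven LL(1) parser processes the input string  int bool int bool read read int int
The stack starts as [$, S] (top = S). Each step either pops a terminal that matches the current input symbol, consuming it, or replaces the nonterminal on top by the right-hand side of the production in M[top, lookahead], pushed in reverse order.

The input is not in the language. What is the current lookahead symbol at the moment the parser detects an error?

int

step 1: stack=$ S  input=int bool int bool read read int int $  — expand S → N N S
step 2: stack=$ S N N  input=int bool int bool read read int int $  — expand N → F
step 3: stack=$ S N F  input=int bool int bool read read int int $  — expand F → int bool
step 4: stack=$ S N bool int  input=int bool int bool read read int int $  — match int
step 5: stack=$ S N bool  input=bool int bool read read int int $  — match bool
step 6: stack=$ S N  input=int bool read read int int $  — expand N → F
step 7: stack=$ S F  input=int bool read read int int $  — expand F → int bool
step 8: stack=$ S bool int  input=int bool read read int int $  — match int
step 9: stack=$ S bool  input=bool read read int int $  — match bool
step 10: stack=$ S  input=read read int int $  — expand S → read read int
step 11: stack=$ int read read  input=read read int int $  — match read
step 12: stack=$ int read  input=read int int $  — match read
step 13: stack=$ int  input=int int $  — match int
step 14: stack=$  input=int $  — error: stack empty but input remains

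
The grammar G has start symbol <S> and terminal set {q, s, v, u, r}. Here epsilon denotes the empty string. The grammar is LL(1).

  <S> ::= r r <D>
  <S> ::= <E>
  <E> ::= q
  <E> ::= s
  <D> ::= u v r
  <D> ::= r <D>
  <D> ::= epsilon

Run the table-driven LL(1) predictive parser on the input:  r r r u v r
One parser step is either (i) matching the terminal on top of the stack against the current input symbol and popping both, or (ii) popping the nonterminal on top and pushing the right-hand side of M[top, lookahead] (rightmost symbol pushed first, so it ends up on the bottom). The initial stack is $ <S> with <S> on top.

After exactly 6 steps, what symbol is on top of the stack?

step 1: stack=$ <S>  input=r r r u v r $  — expand <S> ::= r r <D>
step 2: stack=$ <D> r r  input=r r r u v r $  — match r
step 3: stack=$ <D> r  input=r r u v r $  — match r
step 4: stack=$ <D>  input=r u v r $  — expand <D> ::= r <D>
step 5: stack=$ <D> r  input=r u v r $  — match r
step 6: stack=$ <D>  input=u v r $  — expand <D> ::= u v r
Stack after step 6: $ r v u (top = u).

u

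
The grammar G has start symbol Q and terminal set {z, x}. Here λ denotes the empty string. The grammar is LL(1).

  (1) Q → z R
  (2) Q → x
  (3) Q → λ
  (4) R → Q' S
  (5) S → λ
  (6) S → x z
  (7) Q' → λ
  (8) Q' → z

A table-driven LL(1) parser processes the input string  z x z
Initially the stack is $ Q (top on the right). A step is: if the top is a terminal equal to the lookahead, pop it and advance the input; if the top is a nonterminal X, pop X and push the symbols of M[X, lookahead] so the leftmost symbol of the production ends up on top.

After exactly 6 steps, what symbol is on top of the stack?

     Stack   Input    Action
  1  $ Q     z x z $  expand Q → z R
  2  $ R z   z x z $  match z
  3  $ R     x z $    expand R → Q' S
  4  $ S Q'  x z $    expand Q' → λ
  5  $ S     x z $    expand S → x z
  6  $ z x   x z $    match x
Stack after step 6: $ z (top = z).

z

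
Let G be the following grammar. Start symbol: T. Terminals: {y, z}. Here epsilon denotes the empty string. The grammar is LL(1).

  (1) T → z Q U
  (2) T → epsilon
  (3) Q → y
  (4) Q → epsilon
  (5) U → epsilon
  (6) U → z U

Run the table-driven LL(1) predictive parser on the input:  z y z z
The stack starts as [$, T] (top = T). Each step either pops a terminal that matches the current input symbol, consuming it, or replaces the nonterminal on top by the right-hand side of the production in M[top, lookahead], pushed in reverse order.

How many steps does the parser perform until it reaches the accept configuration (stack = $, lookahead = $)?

step 1: stack=$ T  input=z y z z $  — expand T → z Q U
step 2: stack=$ U Q z  input=z y z z $  — match z
step 3: stack=$ U Q  input=y z z $  — expand Q → y
step 4: stack=$ U y  input=y z z $  — match y
step 5: stack=$ U  input=z z $  — expand U → z U
step 6: stack=$ U z  input=z z $  — match z
step 7: stack=$ U  input=z $  — expand U → z U
step 8: stack=$ U z  input=z $  — match z
step 9: stack=$ U  input=$  — expand U → epsilon
Accept reached after 9 steps.

9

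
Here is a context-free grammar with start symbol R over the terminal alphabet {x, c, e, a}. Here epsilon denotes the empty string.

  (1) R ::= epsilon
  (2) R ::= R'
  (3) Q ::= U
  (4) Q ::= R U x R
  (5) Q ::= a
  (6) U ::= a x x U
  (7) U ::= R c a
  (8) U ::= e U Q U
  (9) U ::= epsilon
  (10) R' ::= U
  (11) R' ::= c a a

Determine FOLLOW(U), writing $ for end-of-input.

{$, a, c, e, x}

FIRST(R): from R::=epsilon we get {epsilon}; from R::=R' we get {epsilon, a, c, e}. So FIRST(R) = {epsilon, a, c, e}.
FIRST(U): from U::=a x x U we get {a}; from U::=R c a we get {a, c, e}; from U::=e U Q U we get {e}; from U::=epsilon we get {epsilon}. So FIRST(U) = {epsilon, a, c, e}.
FIRST(Q): from Q::=U we get {epsilon, a, c, e}; from Q::=R U x R we get {a, c, e, x}; from Q::=a we get {a}. So FIRST(Q) = {epsilon, a, c, e, x}.
FIRST(R'): from R'::=U we get {epsilon, a, c, e}; from R'::=c a a we get {c}. So FIRST(R') = {epsilon, a, c, e}.
FOLLOW(R) includes $ since R is the start symbol.
FOLLOW(R): in Q::=R U x R (occurrence 1), R is followed by U x R with FIRST {a, c, e, x}; in Q::=R U x R (occurrence 2), the suffix after R is empty, so FOLLOW(R) ⊇ FOLLOW(Q) = {$, a, c, e, x}; in U::=R c a, R is followed by c a with FIRST {c}. Thus FOLLOW(R) = {$, a, c, e, x}.
FOLLOW(R'): in R::=R', the suffix after R' is empty, so FOLLOW(R') ⊇ FOLLOW(R) = {$, a, c, e, x}. Thus FOLLOW(R') = {$, a, c, e, x}.
FOLLOW(Q): in U::=e U Q U, Q is followed by U with FIRST {epsilon, a, c, e}; in U::=e U Q U, the suffix after Q is nullable, so FOLLOW(Q) ⊇ FOLLOW(U) = {$, a, c, e, x}. Thus FOLLOW(Q) = {$, a, c, e, x}.
FOLLOW(U): in Q::=U, the suffix after U is empty, so FOLLOW(U) ⊇ FOLLOW(Q) = {$, a, c, e, x}; in Q::=R U x R, U is followed by x R with FIRST {x}; in U::=a x x U, the suffix after U is empty (adds nothing new); in U::=e U Q U (occurrence 1), U is followed by Q U with FIRST {epsilon, a, c, e, x}; in U::=e U Q U (occurrence 1), the suffix after U is nullable (adds nothing new); in U::=e U Q U (occurrence 2), the suffix after U is empty (adds nothing new); in R'::=U, the suffix after U is empty, so FOLLOW(U) ⊇ FOLLOW(R') = {$, a, c, e, x}. Thus FOLLOW(U) = {$, a, c, e, x}.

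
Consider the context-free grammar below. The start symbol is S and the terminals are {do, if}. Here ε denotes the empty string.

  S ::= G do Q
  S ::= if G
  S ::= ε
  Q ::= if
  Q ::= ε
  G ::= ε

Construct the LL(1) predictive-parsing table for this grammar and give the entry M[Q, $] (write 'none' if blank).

Q ::= ε

FIRST(Q) = {ε, if}
FIRST(G) = {ε}
FIRST(S) = {ε, do, if}  (via G do Q)
FOLLOW(S) includes $ since S is the start symbol.
FOLLOW(S): S appears on no right-hand side. Thus FOLLOW(S) = {$}.
FOLLOW(Q): in S::=G do Q, the suffix after Q is empty, so FOLLOW(Q) ⊇ FOLLOW(S) = {$}. Thus FOLLOW(Q) = {$}.
For Q ::= if: FIRST(if) = {if}, so it goes in M[Q, t] for t ∈ {if}.
For Q ::= ε: FIRST(ε) = {ε}, so it goes in M[Q, t] for t ∈ {}; since ε ∈ FIRST, also for every t ∈ FOLLOW(Q) = {$}.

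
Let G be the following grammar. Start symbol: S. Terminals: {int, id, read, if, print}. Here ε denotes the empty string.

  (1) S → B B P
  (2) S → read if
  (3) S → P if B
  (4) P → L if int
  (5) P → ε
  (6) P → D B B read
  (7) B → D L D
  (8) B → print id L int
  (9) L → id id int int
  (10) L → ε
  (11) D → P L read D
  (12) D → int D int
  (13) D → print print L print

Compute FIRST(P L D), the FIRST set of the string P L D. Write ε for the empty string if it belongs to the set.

{id, if, int, print, read}

FIRST(L) = {ε, id}
FIRST(S) = {id, if, int, print, read}  (via B B P, P if B)
FIRST(P) = {ε, id, if, int, print, read}  (via L if int, D B B read)
FIRST(D) = {id, if, int, print, read}  (via P L read D)
FIRST(B) = {id, if, int, print, read}  (via D L D)
FIRST(P L D): take FIRST of each symbol in turn, carrying on past any symbol whose FIRST contains ε; result {id, if, int, print, read}.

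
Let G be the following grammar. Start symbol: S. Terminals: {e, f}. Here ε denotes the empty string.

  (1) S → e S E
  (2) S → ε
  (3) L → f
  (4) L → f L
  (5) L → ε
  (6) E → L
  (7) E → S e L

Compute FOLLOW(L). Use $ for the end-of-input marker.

{$, e, f}

FIRST(S): from S→e S E we get {e}; from S→ε we get {ε}. So FIRST(S) = {ε, e}.
FIRST(L): from L→f we get {f}; from L→f L we get {f}; from L→ε we get {ε}. So FIRST(L) = {ε, f}.
FIRST(E): from E→L we get {ε, f}; from E→S e L we get {e}. So FIRST(E) = {ε, e, f}.
FOLLOW(S) includes $ since S is the start symbol.
FOLLOW(S): in S→e S E, S is followed by E with FIRST {ε, e, f}; in S→e S E, the suffix after S is nullable (adds nothing new); in E→S e L, S is followed by e L with FIRST {e}. Thus FOLLOW(S) = {$, e, f}.
FOLLOW(E): in S→e S E, the suffix after E is empty, so FOLLOW(E) ⊇ FOLLOW(S) = {$, e, f}. Thus FOLLOW(E) = {$, e, f}.
FOLLOW(L): in L→f L, the suffix after L is empty (adds nothing new); in E→L, the suffix after L is empty, so FOLLOW(L) ⊇ FOLLOW(E) = {$, e, f}; in E→S e L, the suffix after L is empty, so FOLLOW(L) ⊇ FOLLOW(E) = {$, e, f}. Thus FOLLOW(L) = {$, e, f}.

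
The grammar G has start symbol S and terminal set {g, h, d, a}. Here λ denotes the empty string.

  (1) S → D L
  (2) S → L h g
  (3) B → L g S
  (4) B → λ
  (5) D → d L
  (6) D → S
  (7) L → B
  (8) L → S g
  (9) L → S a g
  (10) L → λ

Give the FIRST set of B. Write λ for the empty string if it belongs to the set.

{λ, d, g, h}

FIRST(S) = {d, g, h}  (via D L, L h g)
FIRST(D) = {d, g, h}  (via S)
FIRST(B) = {λ, d, g, h}  (via L g S)
FIRST(L) = {λ, d, g, h}  (via B, S g, S a g)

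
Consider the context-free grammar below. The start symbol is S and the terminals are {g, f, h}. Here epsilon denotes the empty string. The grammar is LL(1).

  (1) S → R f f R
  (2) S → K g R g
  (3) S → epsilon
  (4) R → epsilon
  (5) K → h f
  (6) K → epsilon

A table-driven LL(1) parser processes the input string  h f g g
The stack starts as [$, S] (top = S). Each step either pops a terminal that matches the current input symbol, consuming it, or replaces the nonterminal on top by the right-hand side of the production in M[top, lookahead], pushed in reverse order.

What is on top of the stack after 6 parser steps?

step 1: stack=$ S  input=h f g g $  — expand S → K g R g
step 2: stack=$ g R g K  input=h f g g $  — expand K → h f
step 3: stack=$ g R g f h  input=h f g g $  — match h
step 4: stack=$ g R g f  input=f g g $  — match f
step 5: stack=$ g R g  input=g g $  — match g
step 6: stack=$ g R  input=g $  — expand R → epsilon
Stack after step 6: $ g (top = g).

g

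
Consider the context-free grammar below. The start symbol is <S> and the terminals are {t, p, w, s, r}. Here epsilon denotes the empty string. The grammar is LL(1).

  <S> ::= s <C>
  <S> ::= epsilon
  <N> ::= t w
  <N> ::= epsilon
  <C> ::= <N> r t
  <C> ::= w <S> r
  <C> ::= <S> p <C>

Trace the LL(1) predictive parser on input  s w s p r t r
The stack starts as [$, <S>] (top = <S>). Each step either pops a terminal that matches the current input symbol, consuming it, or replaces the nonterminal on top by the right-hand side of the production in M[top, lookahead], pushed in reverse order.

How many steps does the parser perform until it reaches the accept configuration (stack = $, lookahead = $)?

step 1: stack=$ <S>  input=s w s p r t r $  — expand <S> ::= s <C>
step 2: stack=$ <C> s  input=s w s p r t r $  — match s
step 3: stack=$ <C>  input=w s p r t r $  — expand <C> ::= w <S> r
step 4: stack=$ r <S> w  input=w s p r t r $  — match w
step 5: stack=$ r <S>  input=s p r t r $  — expand <S> ::= s <C>
step 6: stack=$ r <C> s  input=s p r t r $  — match s
step 7: stack=$ r <C>  input=p r t r $  — expand <C> ::= <S> p <C>
step 8: stack=$ r <C> p <S>  input=p r t r $  — expand <S> ::= epsilon
step 9: stack=$ r <C> p  input=p r t r $  — match p
step 10: stack=$ r <C>  input=r t r $  — expand <C> ::= <N> r t
step 11: stack=$ r t r <N>  input=r t r $  — expand <N> ::= epsilon
step 12: stack=$ r t r  input=r t r $  — match r
step 13: stack=$ r t  input=t r $  — match t
step 14: stack=$ r  input=r $  — match r
Accept reached after 14 steps.

14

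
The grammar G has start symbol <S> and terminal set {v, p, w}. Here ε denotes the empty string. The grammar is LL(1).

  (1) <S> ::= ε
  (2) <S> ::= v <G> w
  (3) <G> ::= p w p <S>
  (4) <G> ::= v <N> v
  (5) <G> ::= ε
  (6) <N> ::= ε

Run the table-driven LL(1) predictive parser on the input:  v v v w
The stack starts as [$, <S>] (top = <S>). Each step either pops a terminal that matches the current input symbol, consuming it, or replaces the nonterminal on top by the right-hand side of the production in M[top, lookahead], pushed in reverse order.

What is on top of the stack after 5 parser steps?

step 1: stack=$ <S>  input=v v v w $  — expand <S> ::= v <G> w
step 2: stack=$ w <G> v  input=v v v w $  — match v
step 3: stack=$ w <G>  input=v v w $  — expand <G> ::= v <N> v
step 4: stack=$ w v <N> v  input=v v w $  — match v
step 5: stack=$ w v <N>  input=v w $  — expand <N> ::= ε
Stack after step 5: $ w v (top = v).

v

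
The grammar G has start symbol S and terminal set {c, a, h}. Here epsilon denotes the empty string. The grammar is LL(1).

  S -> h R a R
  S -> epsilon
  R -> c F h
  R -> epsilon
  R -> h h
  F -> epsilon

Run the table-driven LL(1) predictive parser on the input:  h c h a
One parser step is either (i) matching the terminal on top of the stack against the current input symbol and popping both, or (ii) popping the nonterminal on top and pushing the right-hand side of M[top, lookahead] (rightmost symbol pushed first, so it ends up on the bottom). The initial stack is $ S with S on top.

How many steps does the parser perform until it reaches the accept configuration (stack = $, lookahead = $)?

8

     Stack        Input      Action
  1  $ S          h c h a $  expand S -> h R a R
  2  $ R a R h    h c h a $  match h
  3  $ R a R      c h a $    expand R -> c F h
  4  $ R a h F c  c h a $    match c
  5  $ R a h F    h a $      expand F -> epsilon
  6  $ R a h      h a $      match h
  7  $ R a        a $        match a
  8  $ R          $          expand R -> epsilon
Accept reached after 8 steps.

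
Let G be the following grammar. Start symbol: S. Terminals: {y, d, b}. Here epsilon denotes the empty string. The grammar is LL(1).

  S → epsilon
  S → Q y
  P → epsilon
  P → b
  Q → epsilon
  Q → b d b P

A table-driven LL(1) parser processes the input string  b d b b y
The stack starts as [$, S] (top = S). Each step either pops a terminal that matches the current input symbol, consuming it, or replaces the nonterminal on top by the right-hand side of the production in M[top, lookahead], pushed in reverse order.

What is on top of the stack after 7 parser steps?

y

step 1: stack=$ S  input=b d b b y $  — expand S → Q y
step 2: stack=$ y Q  input=b d b b y $  — expand Q → b d b P
step 3: stack=$ y P b d b  input=b d b b y $  — match b
step 4: stack=$ y P b d  input=d b b y $  — match d
step 5: stack=$ y P b  input=b b y $  — match b
step 6: stack=$ y P  input=b y $  — expand P → b
step 7: stack=$ y b  input=b y $  — match b
Stack after step 7: $ y (top = y).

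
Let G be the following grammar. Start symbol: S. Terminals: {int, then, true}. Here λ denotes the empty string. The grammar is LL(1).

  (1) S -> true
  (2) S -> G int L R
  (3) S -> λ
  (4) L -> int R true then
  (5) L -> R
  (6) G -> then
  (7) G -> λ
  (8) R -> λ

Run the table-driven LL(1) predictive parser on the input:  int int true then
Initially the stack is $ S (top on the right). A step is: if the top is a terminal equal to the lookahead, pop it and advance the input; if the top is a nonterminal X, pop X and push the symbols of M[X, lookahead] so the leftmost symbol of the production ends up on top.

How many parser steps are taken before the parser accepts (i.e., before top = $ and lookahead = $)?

9

     Stack                Input                Action
  1  $ S                  int int true then $  expand S -> G int L R
  2  $ R L int G          int int true then $  expand G -> λ
  3  $ R L int            int int true then $  match int
  4  $ R L                int true then $      expand L -> int R true then
  5  $ R then true R int  int true then $      match int
  6  $ R then true R      true then $          expand R -> λ
  7  $ R then true        true then $          match true
  8  $ R then             then $               match then
  9  $ R                  $                    expand R -> λ
Accept reached after 9 steps.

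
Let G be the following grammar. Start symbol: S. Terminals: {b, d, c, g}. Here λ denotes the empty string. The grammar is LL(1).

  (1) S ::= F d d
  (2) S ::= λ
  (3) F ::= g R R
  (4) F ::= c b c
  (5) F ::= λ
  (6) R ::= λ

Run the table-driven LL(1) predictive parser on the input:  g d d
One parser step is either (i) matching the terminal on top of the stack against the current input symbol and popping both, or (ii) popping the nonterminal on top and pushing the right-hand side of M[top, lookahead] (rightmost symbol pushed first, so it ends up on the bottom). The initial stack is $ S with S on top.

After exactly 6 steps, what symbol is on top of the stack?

     Stack        Input    Action
  1  $ S          g d d $  expand S ::= F d d
  2  $ d d F      g d d $  expand F ::= g R R
  3  $ d d R R g  g d d $  match g
  4  $ d d R R    d d $    expand R ::= λ
  5  $ d d R      d d $    expand R ::= λ
  6  $ d d        d d $    match d
Stack after step 6: $ d (top = d).

d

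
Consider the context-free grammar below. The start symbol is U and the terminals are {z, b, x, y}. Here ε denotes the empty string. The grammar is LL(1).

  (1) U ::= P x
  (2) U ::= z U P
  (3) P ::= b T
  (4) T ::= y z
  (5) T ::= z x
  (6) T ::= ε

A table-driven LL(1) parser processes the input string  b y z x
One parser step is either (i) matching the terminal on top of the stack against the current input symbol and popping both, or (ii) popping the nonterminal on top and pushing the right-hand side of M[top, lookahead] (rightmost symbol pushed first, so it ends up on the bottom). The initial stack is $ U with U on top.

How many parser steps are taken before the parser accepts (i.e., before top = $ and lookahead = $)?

step 1: stack=$ U  input=b y z x $  — expand U ::= P x
step 2: stack=$ x P  input=b y z x $  — expand P ::= b T
step 3: stack=$ x T b  input=b y z x $  — match b
step 4: stack=$ x T  input=y z x $  — expand T ::= y z
step 5: stack=$ x z y  input=y z x $  — match y
step 6: stack=$ x z  input=z x $  — match z
step 7: stack=$ x  input=x $  — match x
Accept reached after 7 steps.

7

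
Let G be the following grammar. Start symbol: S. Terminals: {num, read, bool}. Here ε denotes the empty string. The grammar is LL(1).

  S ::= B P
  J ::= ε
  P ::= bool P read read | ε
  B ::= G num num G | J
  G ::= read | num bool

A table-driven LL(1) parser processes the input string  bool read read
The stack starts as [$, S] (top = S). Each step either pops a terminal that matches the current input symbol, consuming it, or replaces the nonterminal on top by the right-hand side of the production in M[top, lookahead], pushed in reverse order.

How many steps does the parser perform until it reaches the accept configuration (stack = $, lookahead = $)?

8

step 1: stack=$ S  input=bool read read $  — expand S ::= B P
step 2: stack=$ P B  input=bool read read $  — expand B ::= J
step 3: stack=$ P J  input=bool read read $  — expand J ::= ε
step 4: stack=$ P  input=bool read read $  — expand P ::= bool P read read
step 5: stack=$ read read P bool  input=bool read read $  — match bool
step 6: stack=$ read read P  input=read read $  — expand P ::= ε
step 7: stack=$ read read  input=read read $  — match read
step 8: stack=$ read  input=read $  — match read
Accept reached after 8 steps.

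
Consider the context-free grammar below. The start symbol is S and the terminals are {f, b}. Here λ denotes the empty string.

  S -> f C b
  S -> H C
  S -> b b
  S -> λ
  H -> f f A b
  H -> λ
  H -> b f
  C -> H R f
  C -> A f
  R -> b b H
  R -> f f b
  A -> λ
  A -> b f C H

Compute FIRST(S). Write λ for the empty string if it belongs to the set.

{λ, b, f}

FIRST(H): from H->f f A b we get {f}; from H->λ we get {λ}; from H->b f we get {b}. So FIRST(H) = {λ, b, f}.
FIRST(R): from R->b b H we get {b}; from R->f f b we get {f}. So FIRST(R) = {b, f}.
FIRST(A): from A->λ we get {λ}; from A->b f C H we get {b}. So FIRST(A) = {λ, b}.
FIRST(C): from C->H R f we get {b, f}; from C->A f we get {b, f}. So FIRST(C) = {b, f}.
FIRST(S): from S->f C b we get {f}; from S->H C we get {b, f}; from S->b b we get {b}; from S->λ we get {λ}. So FIRST(S) = {λ, b, f}.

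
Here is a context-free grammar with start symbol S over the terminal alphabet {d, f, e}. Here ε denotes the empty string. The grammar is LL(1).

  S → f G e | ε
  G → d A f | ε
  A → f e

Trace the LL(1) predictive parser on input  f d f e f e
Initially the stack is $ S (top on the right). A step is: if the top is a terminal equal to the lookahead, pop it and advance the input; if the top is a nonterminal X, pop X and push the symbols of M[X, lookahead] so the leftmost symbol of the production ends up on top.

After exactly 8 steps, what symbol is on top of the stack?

step 1: stack=$ S  input=f d f e f e $  — expand S → f G e
step 2: stack=$ e G f  input=f d f e f e $  — match f
step 3: stack=$ e G  input=d f e f e $  — expand G → d A f
step 4: stack=$ e f A d  input=d f e f e $  — match d
step 5: stack=$ e f A  input=f e f e $  — expand A → f e
step 6: stack=$ e f e f  input=f e f e $  — match f
step 7: stack=$ e f e  input=e f e $  — match e
step 8: stack=$ e f  input=f e $  — match f
Stack after step 8: $ e (top = e).

e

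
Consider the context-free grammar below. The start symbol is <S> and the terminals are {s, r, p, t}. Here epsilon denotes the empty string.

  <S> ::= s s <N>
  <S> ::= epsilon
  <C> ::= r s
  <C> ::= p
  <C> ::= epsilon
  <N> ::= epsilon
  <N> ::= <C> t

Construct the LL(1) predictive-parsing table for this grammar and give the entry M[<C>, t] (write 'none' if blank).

<C> ::= epsilon

FIRST(<S>) = {epsilon, s}
FIRST(<C>) = {epsilon, p, r}
FIRST(<N>) = {epsilon, p, r, t}  (via <C> t)
FOLLOW(<S>) includes $ since <S> is the start symbol.
FOLLOW(<C>): in <N>::=<C> t, <C> is followed by t with FIRST {t}. Thus FOLLOW(<C>) = {t}.
For <C> ::= r s: FIRST(r s) = {r}, so it goes in M[<C>, t] for t ∈ {r}.
For <C> ::= p: FIRST(p) = {p}, so it goes in M[<C>, t] for t ∈ {p}.
For <C> ::= epsilon: FIRST(epsilon) = {epsilon}, so it goes in M[<C>, t] for t ∈ {}; since epsilon ∈ FIRST, also for every t ∈ FOLLOW(<C>) = {t}.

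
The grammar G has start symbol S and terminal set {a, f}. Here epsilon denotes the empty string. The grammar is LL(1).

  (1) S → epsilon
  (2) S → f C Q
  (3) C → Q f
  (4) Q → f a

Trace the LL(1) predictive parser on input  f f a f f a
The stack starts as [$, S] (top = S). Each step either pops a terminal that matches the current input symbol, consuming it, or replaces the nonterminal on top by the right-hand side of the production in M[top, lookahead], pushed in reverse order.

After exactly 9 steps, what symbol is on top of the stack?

a

     Stack      Input          Action
  1  $ S        f f a f f a $  expand S → f C Q
  2  $ Q C f    f f a f f a $  match f
  3  $ Q C      f a f f a $    expand C → Q f
  4  $ Q f Q    f a f f a $    expand Q → f a
  5  $ Q f a f  f a f f a $    match f
  6  $ Q f a    a f f a $      match a
  7  $ Q f      f f a $        match f
  8  $ Q        f a $          expand Q → f a
  9  $ a f      f a $          match f
Stack after step 9: $ a (top = a).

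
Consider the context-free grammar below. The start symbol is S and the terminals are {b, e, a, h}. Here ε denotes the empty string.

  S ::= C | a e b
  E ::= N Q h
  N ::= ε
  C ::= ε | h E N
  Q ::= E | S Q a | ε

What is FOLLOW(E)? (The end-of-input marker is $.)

{$, a, h}

FIRST(N) = {ε}
FIRST(C) = {ε, h}
FIRST(S) = {ε, a, h}  (via C)
FIRST(E) = {a, h}  (via N Q h)
FIRST(Q) = {ε, a, h}  (via E, S Q a)
FOLLOW(S) includes $ since S is the start symbol.
FOLLOW(S): in Q::=S Q a, S is followed by Q a with FIRST {a, h}. Thus FOLLOW(S) = {$, a, h}.
FOLLOW(C): in S::=C, the suffix after C is empty, so FOLLOW(C) ⊇ FOLLOW(S) = {$, a, h}. Thus FOLLOW(C) = {$, a, h}.
FOLLOW(N): in E::=N Q h, N is followed by Q h with FIRST {a, h}; in C::=h E N, the suffix after N is empty, so FOLLOW(N) ⊇ FOLLOW(C) = {$, a, h}. Thus FOLLOW(N) = {$, a, h}.
FOLLOW(Q): in E::=N Q h, Q is followed by h with FIRST {h}; in Q::=S Q a, Q is followed by a with FIRST {a}. Thus FOLLOW(Q) = {a, h}.
FOLLOW(E): in C::=h E N, E is followed by N with FIRST {ε}; in C::=h E N, the suffix after E is nullable, so FOLLOW(E) ⊇ FOLLOW(C) = {$, a, h}; in Q::=E, the suffix after E is empty, so FOLLOW(E) ⊇ FOLLOW(Q) = {a, h}. Thus FOLLOW(E) = {$, a, h}.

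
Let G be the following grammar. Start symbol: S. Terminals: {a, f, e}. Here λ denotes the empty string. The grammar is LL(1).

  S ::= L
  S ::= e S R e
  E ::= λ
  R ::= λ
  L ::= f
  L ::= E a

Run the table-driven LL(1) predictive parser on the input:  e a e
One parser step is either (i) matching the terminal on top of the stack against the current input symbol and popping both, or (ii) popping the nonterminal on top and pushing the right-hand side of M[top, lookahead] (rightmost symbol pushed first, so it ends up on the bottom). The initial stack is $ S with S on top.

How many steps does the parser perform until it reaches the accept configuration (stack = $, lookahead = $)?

     Stack      Input    Action
  1  $ S        e a e $  expand S ::= e S R e
  2  $ e R S e  e a e $  match e
  3  $ e R S    a e $    expand S ::= L
  4  $ e R L    a e $    expand L ::= E a
  5  $ e R a E  a e $    expand E ::= λ
  6  $ e R a    a e $    match a
  7  $ e R      e $      expand R ::= λ
  8  $ e        e $      match e
Accept reached after 8 steps.

8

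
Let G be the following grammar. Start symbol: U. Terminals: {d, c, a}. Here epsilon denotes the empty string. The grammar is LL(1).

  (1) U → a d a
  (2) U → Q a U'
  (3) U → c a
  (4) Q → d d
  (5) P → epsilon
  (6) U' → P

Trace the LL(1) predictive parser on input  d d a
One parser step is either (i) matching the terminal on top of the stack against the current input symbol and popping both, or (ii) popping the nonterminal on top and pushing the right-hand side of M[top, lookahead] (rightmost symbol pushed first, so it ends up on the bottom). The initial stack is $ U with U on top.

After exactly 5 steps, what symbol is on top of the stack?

U'

step 1: stack=$ U  input=d d a $  — expand U → Q a U'
step 2: stack=$ U' a Q  input=d d a $  — expand Q → d d
step 3: stack=$ U' a d d  input=d d a $  — match d
step 4: stack=$ U' a d  input=d a $  — match d
step 5: stack=$ U' a  input=a $  — match a
Stack after step 5: $ U' (top = U').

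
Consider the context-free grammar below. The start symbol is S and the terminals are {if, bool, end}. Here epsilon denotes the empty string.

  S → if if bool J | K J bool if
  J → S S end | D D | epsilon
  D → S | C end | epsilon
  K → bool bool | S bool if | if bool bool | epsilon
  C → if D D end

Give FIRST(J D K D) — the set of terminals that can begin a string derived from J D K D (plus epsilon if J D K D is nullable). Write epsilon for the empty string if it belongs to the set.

{epsilon, bool, if}

FIRST(C) = {if}
FIRST(S) = {bool, if}  (via K J bool if)
FIRST(D) = {epsilon, bool, if}  (via S, C end)
FIRST(K) = {epsilon, bool, if}  (via S bool if)
FIRST(J) = {epsilon, bool, if}  (via S S end, D D)
FIRST(J D K D): take FIRST of each symbol in turn, carrying on past any symbol whose FIRST contains epsilon; result {epsilon, bool, if}.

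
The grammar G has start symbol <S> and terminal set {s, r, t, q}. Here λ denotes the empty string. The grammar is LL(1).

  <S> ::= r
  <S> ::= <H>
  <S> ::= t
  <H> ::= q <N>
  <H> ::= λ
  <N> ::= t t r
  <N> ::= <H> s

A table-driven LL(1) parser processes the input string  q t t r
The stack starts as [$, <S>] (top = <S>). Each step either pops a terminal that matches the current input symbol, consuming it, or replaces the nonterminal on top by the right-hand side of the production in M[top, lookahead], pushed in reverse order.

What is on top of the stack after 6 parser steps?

step 1: stack=$ <S>  input=q t t r $  — expand <S> ::= <H>
step 2: stack=$ <H>  input=q t t r $  — expand <H> ::= q <N>
step 3: stack=$ <N> q  input=q t t r $  — match q
step 4: stack=$ <N>  input=t t r $  — expand <N> ::= t t r
step 5: stack=$ r t t  input=t t r $  — match t
step 6: stack=$ r t  input=t r $  — match t
Stack after step 6: $ r (top = r).

r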